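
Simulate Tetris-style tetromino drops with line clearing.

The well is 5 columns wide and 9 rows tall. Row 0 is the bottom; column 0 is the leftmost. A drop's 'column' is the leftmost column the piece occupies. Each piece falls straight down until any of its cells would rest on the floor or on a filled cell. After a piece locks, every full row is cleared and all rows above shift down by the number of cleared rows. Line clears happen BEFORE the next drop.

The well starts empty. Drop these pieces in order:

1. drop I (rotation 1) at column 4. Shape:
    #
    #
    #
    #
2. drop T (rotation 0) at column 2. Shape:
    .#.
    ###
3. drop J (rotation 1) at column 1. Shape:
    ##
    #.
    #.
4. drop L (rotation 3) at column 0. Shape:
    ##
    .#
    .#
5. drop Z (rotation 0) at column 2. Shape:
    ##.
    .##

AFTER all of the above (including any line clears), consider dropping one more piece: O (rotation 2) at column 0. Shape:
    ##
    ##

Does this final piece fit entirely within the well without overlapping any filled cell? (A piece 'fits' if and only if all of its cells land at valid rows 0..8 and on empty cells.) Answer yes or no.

Drop 1: I rot1 at col 4 lands with bottom-row=0; cleared 0 line(s) (total 0); column heights now [0 0 0 0 4], max=4
Drop 2: T rot0 at col 2 lands with bottom-row=4; cleared 0 line(s) (total 0); column heights now [0 0 5 6 5], max=6
Drop 3: J rot1 at col 1 lands with bottom-row=3; cleared 0 line(s) (total 0); column heights now [0 6 6 6 5], max=6
Drop 4: L rot3 at col 0 lands with bottom-row=6; cleared 0 line(s) (total 0); column heights now [9 9 6 6 5], max=9
Drop 5: Z rot0 at col 2 lands with bottom-row=6; cleared 0 line(s) (total 0); column heights now [9 9 8 8 7], max=9
Test piece O rot2 at col 0 (width 2): heights before test = [9 9 8 8 7]; fits = False

Answer: no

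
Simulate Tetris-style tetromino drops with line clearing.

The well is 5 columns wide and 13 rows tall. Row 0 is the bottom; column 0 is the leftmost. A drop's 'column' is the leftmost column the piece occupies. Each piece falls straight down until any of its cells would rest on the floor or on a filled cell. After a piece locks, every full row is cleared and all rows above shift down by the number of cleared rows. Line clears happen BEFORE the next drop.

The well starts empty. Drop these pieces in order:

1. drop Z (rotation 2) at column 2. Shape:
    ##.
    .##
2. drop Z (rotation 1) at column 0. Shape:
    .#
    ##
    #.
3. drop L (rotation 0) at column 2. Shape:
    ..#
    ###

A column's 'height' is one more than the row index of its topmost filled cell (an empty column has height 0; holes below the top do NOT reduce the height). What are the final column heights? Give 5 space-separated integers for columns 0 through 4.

Answer: 2 3 3 3 4

Derivation:
Drop 1: Z rot2 at col 2 lands with bottom-row=0; cleared 0 line(s) (total 0); column heights now [0 0 2 2 1], max=2
Drop 2: Z rot1 at col 0 lands with bottom-row=0; cleared 0 line(s) (total 0); column heights now [2 3 2 2 1], max=3
Drop 3: L rot0 at col 2 lands with bottom-row=2; cleared 0 line(s) (total 0); column heights now [2 3 3 3 4], max=4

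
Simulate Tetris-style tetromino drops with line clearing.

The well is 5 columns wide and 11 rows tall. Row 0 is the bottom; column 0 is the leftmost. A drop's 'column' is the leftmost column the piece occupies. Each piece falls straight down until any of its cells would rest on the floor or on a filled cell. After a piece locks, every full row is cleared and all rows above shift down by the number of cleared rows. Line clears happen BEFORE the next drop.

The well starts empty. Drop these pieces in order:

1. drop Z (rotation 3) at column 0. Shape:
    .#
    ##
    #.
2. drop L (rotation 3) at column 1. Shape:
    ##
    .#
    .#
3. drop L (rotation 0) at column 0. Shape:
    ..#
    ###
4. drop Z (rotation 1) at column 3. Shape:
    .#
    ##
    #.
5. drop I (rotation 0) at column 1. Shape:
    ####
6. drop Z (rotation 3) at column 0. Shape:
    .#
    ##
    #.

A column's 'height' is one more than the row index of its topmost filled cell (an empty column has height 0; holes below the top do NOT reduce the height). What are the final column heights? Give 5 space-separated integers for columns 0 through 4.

Drop 1: Z rot3 at col 0 lands with bottom-row=0; cleared 0 line(s) (total 0); column heights now [2 3 0 0 0], max=3
Drop 2: L rot3 at col 1 lands with bottom-row=1; cleared 0 line(s) (total 0); column heights now [2 4 4 0 0], max=4
Drop 3: L rot0 at col 0 lands with bottom-row=4; cleared 0 line(s) (total 0); column heights now [5 5 6 0 0], max=6
Drop 4: Z rot1 at col 3 lands with bottom-row=0; cleared 1 line(s) (total 1); column heights now [4 4 5 1 2], max=5
Drop 5: I rot0 at col 1 lands with bottom-row=5; cleared 0 line(s) (total 1); column heights now [4 6 6 6 6], max=6
Drop 6: Z rot3 at col 0 lands with bottom-row=5; cleared 1 line(s) (total 2); column heights now [6 7 5 1 2], max=7

Answer: 6 7 5 1 2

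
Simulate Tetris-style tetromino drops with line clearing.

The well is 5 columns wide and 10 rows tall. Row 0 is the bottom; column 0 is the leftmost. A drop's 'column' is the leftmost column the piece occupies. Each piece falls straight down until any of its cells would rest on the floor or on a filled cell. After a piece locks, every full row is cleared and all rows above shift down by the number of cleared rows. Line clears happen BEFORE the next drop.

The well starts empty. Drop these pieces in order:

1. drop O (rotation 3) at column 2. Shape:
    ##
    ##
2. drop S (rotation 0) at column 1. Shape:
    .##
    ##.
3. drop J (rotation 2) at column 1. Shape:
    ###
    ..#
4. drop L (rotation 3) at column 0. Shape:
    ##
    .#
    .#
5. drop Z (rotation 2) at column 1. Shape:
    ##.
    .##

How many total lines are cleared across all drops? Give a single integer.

Drop 1: O rot3 at col 2 lands with bottom-row=0; cleared 0 line(s) (total 0); column heights now [0 0 2 2 0], max=2
Drop 2: S rot0 at col 1 lands with bottom-row=2; cleared 0 line(s) (total 0); column heights now [0 3 4 4 0], max=4
Drop 3: J rot2 at col 1 lands with bottom-row=4; cleared 0 line(s) (total 0); column heights now [0 6 6 6 0], max=6
Drop 4: L rot3 at col 0 lands with bottom-row=6; cleared 0 line(s) (total 0); column heights now [9 9 6 6 0], max=9
Drop 5: Z rot2 at col 1 lands with bottom-row=8; cleared 0 line(s) (total 0); column heights now [9 10 10 9 0], max=10

Answer: 0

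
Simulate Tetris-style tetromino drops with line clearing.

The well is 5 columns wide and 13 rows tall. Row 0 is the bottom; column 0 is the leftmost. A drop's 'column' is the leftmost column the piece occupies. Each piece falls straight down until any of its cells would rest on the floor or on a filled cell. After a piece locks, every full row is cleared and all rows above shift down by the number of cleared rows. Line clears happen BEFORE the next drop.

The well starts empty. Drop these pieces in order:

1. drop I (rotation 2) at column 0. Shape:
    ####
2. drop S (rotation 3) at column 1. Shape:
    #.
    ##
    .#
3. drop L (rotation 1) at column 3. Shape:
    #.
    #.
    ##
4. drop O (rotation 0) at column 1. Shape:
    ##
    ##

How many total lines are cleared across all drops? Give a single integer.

Drop 1: I rot2 at col 0 lands with bottom-row=0; cleared 0 line(s) (total 0); column heights now [1 1 1 1 0], max=1
Drop 2: S rot3 at col 1 lands with bottom-row=1; cleared 0 line(s) (total 0); column heights now [1 4 3 1 0], max=4
Drop 3: L rot1 at col 3 lands with bottom-row=1; cleared 0 line(s) (total 0); column heights now [1 4 3 4 2], max=4
Drop 4: O rot0 at col 1 lands with bottom-row=4; cleared 0 line(s) (total 0); column heights now [1 6 6 4 2], max=6

Answer: 0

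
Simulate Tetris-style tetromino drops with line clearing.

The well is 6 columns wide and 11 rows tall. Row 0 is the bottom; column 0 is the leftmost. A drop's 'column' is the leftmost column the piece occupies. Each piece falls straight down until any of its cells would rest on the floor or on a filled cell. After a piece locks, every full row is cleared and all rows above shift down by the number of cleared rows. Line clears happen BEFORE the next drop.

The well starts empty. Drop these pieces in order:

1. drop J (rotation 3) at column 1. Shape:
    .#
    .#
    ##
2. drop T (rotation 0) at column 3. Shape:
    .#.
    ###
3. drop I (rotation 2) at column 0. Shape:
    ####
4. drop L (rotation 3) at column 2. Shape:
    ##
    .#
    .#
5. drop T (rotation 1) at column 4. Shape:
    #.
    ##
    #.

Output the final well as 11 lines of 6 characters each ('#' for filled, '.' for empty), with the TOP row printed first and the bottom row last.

Answer: ......
......
......
......
......
..##..
...#..
...##.
..#.#.
..#.#.
.#####

Derivation:
Drop 1: J rot3 at col 1 lands with bottom-row=0; cleared 0 line(s) (total 0); column heights now [0 1 3 0 0 0], max=3
Drop 2: T rot0 at col 3 lands with bottom-row=0; cleared 0 line(s) (total 0); column heights now [0 1 3 1 2 1], max=3
Drop 3: I rot2 at col 0 lands with bottom-row=3; cleared 0 line(s) (total 0); column heights now [4 4 4 4 2 1], max=4
Drop 4: L rot3 at col 2 lands with bottom-row=4; cleared 0 line(s) (total 0); column heights now [4 4 7 7 2 1], max=7
Drop 5: T rot1 at col 4 lands with bottom-row=2; cleared 1 line(s) (total 1); column heights now [0 1 6 6 4 1], max=6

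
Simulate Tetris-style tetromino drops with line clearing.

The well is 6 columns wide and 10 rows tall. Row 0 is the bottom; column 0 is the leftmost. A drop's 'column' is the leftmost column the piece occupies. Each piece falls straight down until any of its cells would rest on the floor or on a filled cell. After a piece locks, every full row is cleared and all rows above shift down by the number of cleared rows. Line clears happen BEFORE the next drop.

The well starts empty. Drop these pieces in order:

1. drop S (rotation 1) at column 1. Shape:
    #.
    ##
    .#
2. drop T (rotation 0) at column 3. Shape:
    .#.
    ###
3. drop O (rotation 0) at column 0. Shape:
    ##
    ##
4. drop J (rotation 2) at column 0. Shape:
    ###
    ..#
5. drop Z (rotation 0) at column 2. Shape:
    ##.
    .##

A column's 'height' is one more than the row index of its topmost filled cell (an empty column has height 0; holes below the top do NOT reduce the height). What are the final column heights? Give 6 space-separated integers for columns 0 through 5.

Answer: 6 6 7 7 6 1

Derivation:
Drop 1: S rot1 at col 1 lands with bottom-row=0; cleared 0 line(s) (total 0); column heights now [0 3 2 0 0 0], max=3
Drop 2: T rot0 at col 3 lands with bottom-row=0; cleared 0 line(s) (total 0); column heights now [0 3 2 1 2 1], max=3
Drop 3: O rot0 at col 0 lands with bottom-row=3; cleared 0 line(s) (total 0); column heights now [5 5 2 1 2 1], max=5
Drop 4: J rot2 at col 0 lands with bottom-row=4; cleared 0 line(s) (total 0); column heights now [6 6 6 1 2 1], max=6
Drop 5: Z rot0 at col 2 lands with bottom-row=5; cleared 0 line(s) (total 0); column heights now [6 6 7 7 6 1], max=7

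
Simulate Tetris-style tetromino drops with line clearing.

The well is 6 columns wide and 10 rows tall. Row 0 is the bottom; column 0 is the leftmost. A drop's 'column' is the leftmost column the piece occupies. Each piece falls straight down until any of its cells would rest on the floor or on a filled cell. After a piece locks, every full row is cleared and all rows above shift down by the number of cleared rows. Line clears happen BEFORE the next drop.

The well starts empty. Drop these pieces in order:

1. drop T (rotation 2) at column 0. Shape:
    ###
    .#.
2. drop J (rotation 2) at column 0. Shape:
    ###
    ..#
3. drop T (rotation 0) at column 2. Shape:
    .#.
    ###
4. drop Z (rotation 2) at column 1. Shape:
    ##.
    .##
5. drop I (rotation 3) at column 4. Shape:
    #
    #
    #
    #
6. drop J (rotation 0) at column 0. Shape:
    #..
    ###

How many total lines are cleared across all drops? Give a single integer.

Drop 1: T rot2 at col 0 lands with bottom-row=0; cleared 0 line(s) (total 0); column heights now [2 2 2 0 0 0], max=2
Drop 2: J rot2 at col 0 lands with bottom-row=2; cleared 0 line(s) (total 0); column heights now [4 4 4 0 0 0], max=4
Drop 3: T rot0 at col 2 lands with bottom-row=4; cleared 0 line(s) (total 0); column heights now [4 4 5 6 5 0], max=6
Drop 4: Z rot2 at col 1 lands with bottom-row=6; cleared 0 line(s) (total 0); column heights now [4 8 8 7 5 0], max=8
Drop 5: I rot3 at col 4 lands with bottom-row=5; cleared 0 line(s) (total 0); column heights now [4 8 8 7 9 0], max=9
Drop 6: J rot0 at col 0 lands with bottom-row=8; cleared 0 line(s) (total 0); column heights now [10 9 9 7 9 0], max=10

Answer: 0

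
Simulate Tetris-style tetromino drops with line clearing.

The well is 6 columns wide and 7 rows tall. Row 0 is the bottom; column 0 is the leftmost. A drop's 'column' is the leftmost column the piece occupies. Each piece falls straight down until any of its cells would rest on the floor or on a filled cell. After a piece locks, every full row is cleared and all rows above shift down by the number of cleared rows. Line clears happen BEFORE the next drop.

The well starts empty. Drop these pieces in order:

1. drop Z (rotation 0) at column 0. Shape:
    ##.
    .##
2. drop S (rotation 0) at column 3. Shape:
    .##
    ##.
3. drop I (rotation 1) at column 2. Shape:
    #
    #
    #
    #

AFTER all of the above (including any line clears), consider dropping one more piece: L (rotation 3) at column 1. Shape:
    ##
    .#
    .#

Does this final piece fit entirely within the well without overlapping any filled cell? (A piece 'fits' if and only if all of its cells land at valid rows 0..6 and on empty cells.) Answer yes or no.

Drop 1: Z rot0 at col 0 lands with bottom-row=0; cleared 0 line(s) (total 0); column heights now [2 2 1 0 0 0], max=2
Drop 2: S rot0 at col 3 lands with bottom-row=0; cleared 0 line(s) (total 0); column heights now [2 2 1 1 2 2], max=2
Drop 3: I rot1 at col 2 lands with bottom-row=1; cleared 0 line(s) (total 0); column heights now [2 2 5 1 2 2], max=5
Test piece L rot3 at col 1 (width 2): heights before test = [2 2 5 1 2 2]; fits = False

Answer: no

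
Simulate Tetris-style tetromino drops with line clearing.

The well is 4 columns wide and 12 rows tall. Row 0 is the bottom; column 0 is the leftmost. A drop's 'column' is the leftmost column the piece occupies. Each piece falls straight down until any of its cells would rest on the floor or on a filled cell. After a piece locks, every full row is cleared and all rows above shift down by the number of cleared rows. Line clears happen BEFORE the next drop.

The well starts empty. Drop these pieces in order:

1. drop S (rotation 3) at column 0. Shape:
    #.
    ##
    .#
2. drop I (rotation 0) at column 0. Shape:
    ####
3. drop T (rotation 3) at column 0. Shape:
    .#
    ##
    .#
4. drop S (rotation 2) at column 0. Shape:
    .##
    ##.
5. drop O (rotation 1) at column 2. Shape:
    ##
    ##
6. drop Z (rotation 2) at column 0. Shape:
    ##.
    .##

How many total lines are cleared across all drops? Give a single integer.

Drop 1: S rot3 at col 0 lands with bottom-row=0; cleared 0 line(s) (total 0); column heights now [3 2 0 0], max=3
Drop 2: I rot0 at col 0 lands with bottom-row=3; cleared 1 line(s) (total 1); column heights now [3 2 0 0], max=3
Drop 3: T rot3 at col 0 lands with bottom-row=2; cleared 0 line(s) (total 1); column heights now [4 5 0 0], max=5
Drop 4: S rot2 at col 0 lands with bottom-row=5; cleared 0 line(s) (total 1); column heights now [6 7 7 0], max=7
Drop 5: O rot1 at col 2 lands with bottom-row=7; cleared 0 line(s) (total 1); column heights now [6 7 9 9], max=9
Drop 6: Z rot2 at col 0 lands with bottom-row=9; cleared 0 line(s) (total 1); column heights now [11 11 10 9], max=11

Answer: 1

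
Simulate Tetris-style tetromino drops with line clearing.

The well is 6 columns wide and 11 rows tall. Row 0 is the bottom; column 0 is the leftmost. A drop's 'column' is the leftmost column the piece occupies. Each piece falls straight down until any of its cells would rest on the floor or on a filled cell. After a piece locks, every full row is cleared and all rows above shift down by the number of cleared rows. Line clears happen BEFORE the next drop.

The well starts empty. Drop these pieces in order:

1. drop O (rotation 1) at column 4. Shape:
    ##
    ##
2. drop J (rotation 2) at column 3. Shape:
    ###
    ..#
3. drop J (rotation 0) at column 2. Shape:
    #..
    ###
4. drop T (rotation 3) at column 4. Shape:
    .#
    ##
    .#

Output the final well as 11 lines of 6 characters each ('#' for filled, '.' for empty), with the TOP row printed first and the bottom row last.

Answer: ......
......
......
......
.....#
..#.##
..####
...###
.....#
....##
....##

Derivation:
Drop 1: O rot1 at col 4 lands with bottom-row=0; cleared 0 line(s) (total 0); column heights now [0 0 0 0 2 2], max=2
Drop 2: J rot2 at col 3 lands with bottom-row=2; cleared 0 line(s) (total 0); column heights now [0 0 0 4 4 4], max=4
Drop 3: J rot0 at col 2 lands with bottom-row=4; cleared 0 line(s) (total 0); column heights now [0 0 6 5 5 4], max=6
Drop 4: T rot3 at col 4 lands with bottom-row=4; cleared 0 line(s) (total 0); column heights now [0 0 6 5 6 7], max=7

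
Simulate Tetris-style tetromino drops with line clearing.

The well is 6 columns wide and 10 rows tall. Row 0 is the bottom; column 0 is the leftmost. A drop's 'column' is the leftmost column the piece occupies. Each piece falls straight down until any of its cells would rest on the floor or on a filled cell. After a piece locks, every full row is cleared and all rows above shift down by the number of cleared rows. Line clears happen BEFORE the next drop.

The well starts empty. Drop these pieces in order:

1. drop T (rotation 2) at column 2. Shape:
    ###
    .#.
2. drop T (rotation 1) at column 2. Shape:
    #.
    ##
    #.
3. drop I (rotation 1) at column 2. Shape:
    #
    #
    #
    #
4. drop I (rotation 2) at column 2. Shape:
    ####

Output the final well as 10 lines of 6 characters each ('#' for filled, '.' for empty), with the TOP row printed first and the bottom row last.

Answer: ..####
..#...
..#...
..#...
..#...
..#...
..##..
..#...
..###.
...#..

Derivation:
Drop 1: T rot2 at col 2 lands with bottom-row=0; cleared 0 line(s) (total 0); column heights now [0 0 2 2 2 0], max=2
Drop 2: T rot1 at col 2 lands with bottom-row=2; cleared 0 line(s) (total 0); column heights now [0 0 5 4 2 0], max=5
Drop 3: I rot1 at col 2 lands with bottom-row=5; cleared 0 line(s) (total 0); column heights now [0 0 9 4 2 0], max=9
Drop 4: I rot2 at col 2 lands with bottom-row=9; cleared 0 line(s) (total 0); column heights now [0 0 10 10 10 10], max=10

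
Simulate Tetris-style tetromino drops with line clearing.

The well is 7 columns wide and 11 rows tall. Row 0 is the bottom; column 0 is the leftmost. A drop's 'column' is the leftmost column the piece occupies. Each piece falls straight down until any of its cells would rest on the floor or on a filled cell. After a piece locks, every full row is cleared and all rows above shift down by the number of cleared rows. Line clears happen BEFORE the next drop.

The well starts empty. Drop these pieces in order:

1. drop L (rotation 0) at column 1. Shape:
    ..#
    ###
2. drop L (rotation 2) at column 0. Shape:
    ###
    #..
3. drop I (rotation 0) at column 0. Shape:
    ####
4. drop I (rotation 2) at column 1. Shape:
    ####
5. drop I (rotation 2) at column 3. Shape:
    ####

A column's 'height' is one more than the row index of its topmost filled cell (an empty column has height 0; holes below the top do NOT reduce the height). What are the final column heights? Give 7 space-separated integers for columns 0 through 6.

Drop 1: L rot0 at col 1 lands with bottom-row=0; cleared 0 line(s) (total 0); column heights now [0 1 1 2 0 0 0], max=2
Drop 2: L rot2 at col 0 lands with bottom-row=0; cleared 0 line(s) (total 0); column heights now [2 2 2 2 0 0 0], max=2
Drop 3: I rot0 at col 0 lands with bottom-row=2; cleared 0 line(s) (total 0); column heights now [3 3 3 3 0 0 0], max=3
Drop 4: I rot2 at col 1 lands with bottom-row=3; cleared 0 line(s) (total 0); column heights now [3 4 4 4 4 0 0], max=4
Drop 5: I rot2 at col 3 lands with bottom-row=4; cleared 0 line(s) (total 0); column heights now [3 4 4 5 5 5 5], max=5

Answer: 3 4 4 5 5 5 5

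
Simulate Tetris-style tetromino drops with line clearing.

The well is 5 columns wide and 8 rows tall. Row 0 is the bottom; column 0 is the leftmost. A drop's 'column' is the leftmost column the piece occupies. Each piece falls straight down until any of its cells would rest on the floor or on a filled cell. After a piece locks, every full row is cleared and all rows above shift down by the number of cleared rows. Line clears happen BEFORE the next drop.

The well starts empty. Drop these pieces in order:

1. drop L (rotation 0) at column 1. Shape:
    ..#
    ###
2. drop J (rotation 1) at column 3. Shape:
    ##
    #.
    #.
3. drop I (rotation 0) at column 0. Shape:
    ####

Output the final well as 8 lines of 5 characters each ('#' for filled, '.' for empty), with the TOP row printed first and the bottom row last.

Answer: .....
.....
####.
...##
...#.
...#.
...#.
.###.

Derivation:
Drop 1: L rot0 at col 1 lands with bottom-row=0; cleared 0 line(s) (total 0); column heights now [0 1 1 2 0], max=2
Drop 2: J rot1 at col 3 lands with bottom-row=2; cleared 0 line(s) (total 0); column heights now [0 1 1 5 5], max=5
Drop 3: I rot0 at col 0 lands with bottom-row=5; cleared 0 line(s) (total 0); column heights now [6 6 6 6 5], max=6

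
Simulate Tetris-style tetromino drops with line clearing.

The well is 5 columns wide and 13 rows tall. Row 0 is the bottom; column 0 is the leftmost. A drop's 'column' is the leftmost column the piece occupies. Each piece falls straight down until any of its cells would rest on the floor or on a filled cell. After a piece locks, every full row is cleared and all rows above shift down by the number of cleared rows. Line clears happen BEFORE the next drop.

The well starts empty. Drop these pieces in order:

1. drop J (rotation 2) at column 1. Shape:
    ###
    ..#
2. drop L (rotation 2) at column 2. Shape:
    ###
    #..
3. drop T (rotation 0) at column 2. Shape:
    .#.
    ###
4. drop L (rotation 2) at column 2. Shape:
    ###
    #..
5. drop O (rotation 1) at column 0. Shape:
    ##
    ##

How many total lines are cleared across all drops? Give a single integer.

Drop 1: J rot2 at col 1 lands with bottom-row=0; cleared 0 line(s) (total 0); column heights now [0 2 2 2 0], max=2
Drop 2: L rot2 at col 2 lands with bottom-row=2; cleared 0 line(s) (total 0); column heights now [0 2 4 4 4], max=4
Drop 3: T rot0 at col 2 lands with bottom-row=4; cleared 0 line(s) (total 0); column heights now [0 2 5 6 5], max=6
Drop 4: L rot2 at col 2 lands with bottom-row=5; cleared 0 line(s) (total 0); column heights now [0 2 7 7 7], max=7
Drop 5: O rot1 at col 0 lands with bottom-row=2; cleared 1 line(s) (total 1); column heights now [3 3 6 6 6], max=6

Answer: 1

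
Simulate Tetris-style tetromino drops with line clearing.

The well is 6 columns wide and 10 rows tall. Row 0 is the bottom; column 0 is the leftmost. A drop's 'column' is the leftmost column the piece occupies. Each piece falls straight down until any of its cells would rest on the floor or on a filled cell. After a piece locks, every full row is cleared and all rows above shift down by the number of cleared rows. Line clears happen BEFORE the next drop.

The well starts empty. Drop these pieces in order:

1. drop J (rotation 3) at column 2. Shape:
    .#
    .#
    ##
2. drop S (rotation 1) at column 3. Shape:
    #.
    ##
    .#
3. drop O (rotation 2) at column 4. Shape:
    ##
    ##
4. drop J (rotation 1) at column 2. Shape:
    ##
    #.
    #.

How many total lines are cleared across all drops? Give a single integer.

Answer: 0

Derivation:
Drop 1: J rot3 at col 2 lands with bottom-row=0; cleared 0 line(s) (total 0); column heights now [0 0 1 3 0 0], max=3
Drop 2: S rot1 at col 3 lands with bottom-row=2; cleared 0 line(s) (total 0); column heights now [0 0 1 5 4 0], max=5
Drop 3: O rot2 at col 4 lands with bottom-row=4; cleared 0 line(s) (total 0); column heights now [0 0 1 5 6 6], max=6
Drop 4: J rot1 at col 2 lands with bottom-row=3; cleared 0 line(s) (total 0); column heights now [0 0 6 6 6 6], max=6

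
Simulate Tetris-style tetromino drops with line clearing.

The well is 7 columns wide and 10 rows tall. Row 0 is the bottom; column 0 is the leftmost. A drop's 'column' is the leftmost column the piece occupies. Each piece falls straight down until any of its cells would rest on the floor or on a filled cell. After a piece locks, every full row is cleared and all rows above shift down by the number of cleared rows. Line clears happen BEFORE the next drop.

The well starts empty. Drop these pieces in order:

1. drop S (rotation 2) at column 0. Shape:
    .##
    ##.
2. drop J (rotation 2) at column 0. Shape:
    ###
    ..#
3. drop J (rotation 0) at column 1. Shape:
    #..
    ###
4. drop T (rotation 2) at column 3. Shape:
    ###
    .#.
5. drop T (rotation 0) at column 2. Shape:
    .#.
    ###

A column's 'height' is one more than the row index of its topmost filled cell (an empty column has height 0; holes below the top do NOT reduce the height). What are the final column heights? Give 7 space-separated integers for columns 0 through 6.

Drop 1: S rot2 at col 0 lands with bottom-row=0; cleared 0 line(s) (total 0); column heights now [1 2 2 0 0 0 0], max=2
Drop 2: J rot2 at col 0 lands with bottom-row=2; cleared 0 line(s) (total 0); column heights now [4 4 4 0 0 0 0], max=4
Drop 3: J rot0 at col 1 lands with bottom-row=4; cleared 0 line(s) (total 0); column heights now [4 6 5 5 0 0 0], max=6
Drop 4: T rot2 at col 3 lands with bottom-row=4; cleared 0 line(s) (total 0); column heights now [4 6 5 6 6 6 0], max=6
Drop 5: T rot0 at col 2 lands with bottom-row=6; cleared 0 line(s) (total 0); column heights now [4 6 7 8 7 6 0], max=8

Answer: 4 6 7 8 7 6 0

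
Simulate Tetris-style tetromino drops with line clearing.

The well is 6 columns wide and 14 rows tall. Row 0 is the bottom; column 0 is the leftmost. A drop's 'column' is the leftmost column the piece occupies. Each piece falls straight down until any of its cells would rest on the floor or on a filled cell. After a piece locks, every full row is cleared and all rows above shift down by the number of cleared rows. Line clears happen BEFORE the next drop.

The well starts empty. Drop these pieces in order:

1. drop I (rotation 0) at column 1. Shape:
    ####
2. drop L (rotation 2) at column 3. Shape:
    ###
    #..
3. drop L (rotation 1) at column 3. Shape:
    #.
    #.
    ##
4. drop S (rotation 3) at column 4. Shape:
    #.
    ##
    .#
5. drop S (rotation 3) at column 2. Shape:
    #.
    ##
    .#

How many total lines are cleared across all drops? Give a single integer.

Answer: 0

Derivation:
Drop 1: I rot0 at col 1 lands with bottom-row=0; cleared 0 line(s) (total 0); column heights now [0 1 1 1 1 0], max=1
Drop 2: L rot2 at col 3 lands with bottom-row=1; cleared 0 line(s) (total 0); column heights now [0 1 1 3 3 3], max=3
Drop 3: L rot1 at col 3 lands with bottom-row=3; cleared 0 line(s) (total 0); column heights now [0 1 1 6 4 3], max=6
Drop 4: S rot3 at col 4 lands with bottom-row=3; cleared 0 line(s) (total 0); column heights now [0 1 1 6 6 5], max=6
Drop 5: S rot3 at col 2 lands with bottom-row=6; cleared 0 line(s) (total 0); column heights now [0 1 9 8 6 5], max=9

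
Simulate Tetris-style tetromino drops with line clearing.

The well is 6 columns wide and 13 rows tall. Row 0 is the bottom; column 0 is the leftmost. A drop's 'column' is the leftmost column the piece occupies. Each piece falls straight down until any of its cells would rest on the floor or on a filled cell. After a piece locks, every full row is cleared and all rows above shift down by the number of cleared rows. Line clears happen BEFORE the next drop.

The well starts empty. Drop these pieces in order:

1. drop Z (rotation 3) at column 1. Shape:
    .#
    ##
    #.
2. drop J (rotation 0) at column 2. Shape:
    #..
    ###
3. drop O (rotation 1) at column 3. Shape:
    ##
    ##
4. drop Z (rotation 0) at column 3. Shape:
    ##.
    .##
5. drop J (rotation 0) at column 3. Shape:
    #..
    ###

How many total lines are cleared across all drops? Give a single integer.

Drop 1: Z rot3 at col 1 lands with bottom-row=0; cleared 0 line(s) (total 0); column heights now [0 2 3 0 0 0], max=3
Drop 2: J rot0 at col 2 lands with bottom-row=3; cleared 0 line(s) (total 0); column heights now [0 2 5 4 4 0], max=5
Drop 3: O rot1 at col 3 lands with bottom-row=4; cleared 0 line(s) (total 0); column heights now [0 2 5 6 6 0], max=6
Drop 4: Z rot0 at col 3 lands with bottom-row=6; cleared 0 line(s) (total 0); column heights now [0 2 5 8 8 7], max=8
Drop 5: J rot0 at col 3 lands with bottom-row=8; cleared 0 line(s) (total 0); column heights now [0 2 5 10 9 9], max=10

Answer: 0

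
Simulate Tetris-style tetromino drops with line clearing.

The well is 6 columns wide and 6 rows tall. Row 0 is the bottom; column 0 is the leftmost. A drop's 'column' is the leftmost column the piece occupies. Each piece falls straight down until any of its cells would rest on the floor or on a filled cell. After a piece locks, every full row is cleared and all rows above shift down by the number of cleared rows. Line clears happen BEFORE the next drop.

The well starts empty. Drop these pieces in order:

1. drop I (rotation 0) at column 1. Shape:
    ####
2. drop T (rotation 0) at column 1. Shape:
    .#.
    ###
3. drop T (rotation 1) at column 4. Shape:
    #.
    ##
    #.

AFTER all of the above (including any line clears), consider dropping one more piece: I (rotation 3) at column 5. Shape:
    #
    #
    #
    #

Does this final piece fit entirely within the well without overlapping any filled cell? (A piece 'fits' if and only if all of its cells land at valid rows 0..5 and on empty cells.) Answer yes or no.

Answer: no

Derivation:
Drop 1: I rot0 at col 1 lands with bottom-row=0; cleared 0 line(s) (total 0); column heights now [0 1 1 1 1 0], max=1
Drop 2: T rot0 at col 1 lands with bottom-row=1; cleared 0 line(s) (total 0); column heights now [0 2 3 2 1 0], max=3
Drop 3: T rot1 at col 4 lands with bottom-row=1; cleared 0 line(s) (total 0); column heights now [0 2 3 2 4 3], max=4
Test piece I rot3 at col 5 (width 1): heights before test = [0 2 3 2 4 3]; fits = False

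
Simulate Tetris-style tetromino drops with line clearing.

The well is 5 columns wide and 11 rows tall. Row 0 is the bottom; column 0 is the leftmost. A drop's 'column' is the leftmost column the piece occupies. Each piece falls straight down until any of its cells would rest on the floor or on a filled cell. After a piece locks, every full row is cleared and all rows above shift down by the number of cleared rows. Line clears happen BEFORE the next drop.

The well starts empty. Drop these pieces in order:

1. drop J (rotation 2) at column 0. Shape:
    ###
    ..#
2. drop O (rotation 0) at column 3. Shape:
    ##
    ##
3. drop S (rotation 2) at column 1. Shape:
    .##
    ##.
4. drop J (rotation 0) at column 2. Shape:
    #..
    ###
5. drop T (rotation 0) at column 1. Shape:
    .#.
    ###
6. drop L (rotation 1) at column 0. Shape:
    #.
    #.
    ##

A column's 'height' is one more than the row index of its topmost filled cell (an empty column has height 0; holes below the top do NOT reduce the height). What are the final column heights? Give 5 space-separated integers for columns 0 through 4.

Drop 1: J rot2 at col 0 lands with bottom-row=0; cleared 0 line(s) (total 0); column heights now [2 2 2 0 0], max=2
Drop 2: O rot0 at col 3 lands with bottom-row=0; cleared 1 line(s) (total 1); column heights now [0 0 1 1 1], max=1
Drop 3: S rot2 at col 1 lands with bottom-row=1; cleared 0 line(s) (total 1); column heights now [0 2 3 3 1], max=3
Drop 4: J rot0 at col 2 lands with bottom-row=3; cleared 0 line(s) (total 1); column heights now [0 2 5 4 4], max=5
Drop 5: T rot0 at col 1 lands with bottom-row=5; cleared 0 line(s) (total 1); column heights now [0 6 7 6 4], max=7
Drop 6: L rot1 at col 0 lands with bottom-row=6; cleared 0 line(s) (total 1); column heights now [9 7 7 6 4], max=9

Answer: 9 7 7 6 4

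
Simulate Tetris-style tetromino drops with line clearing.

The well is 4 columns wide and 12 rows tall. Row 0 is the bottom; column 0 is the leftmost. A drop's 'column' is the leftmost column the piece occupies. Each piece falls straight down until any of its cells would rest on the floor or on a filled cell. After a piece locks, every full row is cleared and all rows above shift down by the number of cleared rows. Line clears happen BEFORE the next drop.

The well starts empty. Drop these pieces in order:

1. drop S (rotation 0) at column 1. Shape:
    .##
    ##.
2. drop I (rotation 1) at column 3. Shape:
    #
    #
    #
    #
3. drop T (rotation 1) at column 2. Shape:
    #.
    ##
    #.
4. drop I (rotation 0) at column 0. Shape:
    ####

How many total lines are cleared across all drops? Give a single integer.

Answer: 1

Derivation:
Drop 1: S rot0 at col 1 lands with bottom-row=0; cleared 0 line(s) (total 0); column heights now [0 1 2 2], max=2
Drop 2: I rot1 at col 3 lands with bottom-row=2; cleared 0 line(s) (total 0); column heights now [0 1 2 6], max=6
Drop 3: T rot1 at col 2 lands with bottom-row=5; cleared 0 line(s) (total 0); column heights now [0 1 8 7], max=8
Drop 4: I rot0 at col 0 lands with bottom-row=8; cleared 1 line(s) (total 1); column heights now [0 1 8 7], max=8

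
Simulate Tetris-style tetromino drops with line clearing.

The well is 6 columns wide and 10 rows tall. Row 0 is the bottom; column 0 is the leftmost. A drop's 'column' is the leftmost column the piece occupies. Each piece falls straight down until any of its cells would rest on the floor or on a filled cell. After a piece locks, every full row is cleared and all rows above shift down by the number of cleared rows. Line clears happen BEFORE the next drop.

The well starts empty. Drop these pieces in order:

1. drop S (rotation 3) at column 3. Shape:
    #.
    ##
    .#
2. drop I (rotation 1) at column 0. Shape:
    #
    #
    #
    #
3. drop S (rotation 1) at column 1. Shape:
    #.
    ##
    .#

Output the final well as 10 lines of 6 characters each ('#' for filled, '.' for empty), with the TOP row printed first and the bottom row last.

Drop 1: S rot3 at col 3 lands with bottom-row=0; cleared 0 line(s) (total 0); column heights now [0 0 0 3 2 0], max=3
Drop 2: I rot1 at col 0 lands with bottom-row=0; cleared 0 line(s) (total 0); column heights now [4 0 0 3 2 0], max=4
Drop 3: S rot1 at col 1 lands with bottom-row=0; cleared 0 line(s) (total 0); column heights now [4 3 2 3 2 0], max=4

Answer: ......
......
......
......
......
......
#.....
##.#..
#####.
#.#.#.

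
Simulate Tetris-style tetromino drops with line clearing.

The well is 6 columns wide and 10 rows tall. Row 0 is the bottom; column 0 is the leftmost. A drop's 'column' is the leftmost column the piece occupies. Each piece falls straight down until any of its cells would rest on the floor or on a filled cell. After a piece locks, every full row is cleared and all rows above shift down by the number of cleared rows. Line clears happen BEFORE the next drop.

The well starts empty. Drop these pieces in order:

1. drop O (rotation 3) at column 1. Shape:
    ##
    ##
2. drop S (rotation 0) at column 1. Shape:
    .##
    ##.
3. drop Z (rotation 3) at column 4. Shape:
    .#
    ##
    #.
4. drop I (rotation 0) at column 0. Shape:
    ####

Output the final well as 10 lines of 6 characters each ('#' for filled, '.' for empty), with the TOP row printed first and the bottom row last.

Drop 1: O rot3 at col 1 lands with bottom-row=0; cleared 0 line(s) (total 0); column heights now [0 2 2 0 0 0], max=2
Drop 2: S rot0 at col 1 lands with bottom-row=2; cleared 0 line(s) (total 0); column heights now [0 3 4 4 0 0], max=4
Drop 3: Z rot3 at col 4 lands with bottom-row=0; cleared 0 line(s) (total 0); column heights now [0 3 4 4 2 3], max=4
Drop 4: I rot0 at col 0 lands with bottom-row=4; cleared 0 line(s) (total 0); column heights now [5 5 5 5 2 3], max=5

Answer: ......
......
......
......
......
####..
..##..
.##..#
.##.##
.##.#.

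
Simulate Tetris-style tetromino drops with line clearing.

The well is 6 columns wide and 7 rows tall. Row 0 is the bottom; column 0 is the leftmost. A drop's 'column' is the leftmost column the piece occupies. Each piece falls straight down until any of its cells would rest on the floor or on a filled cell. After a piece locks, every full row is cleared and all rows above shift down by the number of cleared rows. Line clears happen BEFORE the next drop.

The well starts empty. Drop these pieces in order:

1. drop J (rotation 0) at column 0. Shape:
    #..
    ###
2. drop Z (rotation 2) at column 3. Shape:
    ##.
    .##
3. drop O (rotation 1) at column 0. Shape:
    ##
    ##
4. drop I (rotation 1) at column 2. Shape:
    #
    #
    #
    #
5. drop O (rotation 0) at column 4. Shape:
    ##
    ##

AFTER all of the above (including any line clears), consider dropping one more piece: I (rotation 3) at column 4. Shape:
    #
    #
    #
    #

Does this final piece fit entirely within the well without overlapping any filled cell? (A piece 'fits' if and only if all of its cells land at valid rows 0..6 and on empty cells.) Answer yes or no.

Answer: no

Derivation:
Drop 1: J rot0 at col 0 lands with bottom-row=0; cleared 0 line(s) (total 0); column heights now [2 1 1 0 0 0], max=2
Drop 2: Z rot2 at col 3 lands with bottom-row=0; cleared 0 line(s) (total 0); column heights now [2 1 1 2 2 1], max=2
Drop 3: O rot1 at col 0 lands with bottom-row=2; cleared 0 line(s) (total 0); column heights now [4 4 1 2 2 1], max=4
Drop 4: I rot1 at col 2 lands with bottom-row=1; cleared 0 line(s) (total 0); column heights now [4 4 5 2 2 1], max=5
Drop 5: O rot0 at col 4 lands with bottom-row=2; cleared 0 line(s) (total 0); column heights now [4 4 5 2 4 4], max=5
Test piece I rot3 at col 4 (width 1): heights before test = [4 4 5 2 4 4]; fits = False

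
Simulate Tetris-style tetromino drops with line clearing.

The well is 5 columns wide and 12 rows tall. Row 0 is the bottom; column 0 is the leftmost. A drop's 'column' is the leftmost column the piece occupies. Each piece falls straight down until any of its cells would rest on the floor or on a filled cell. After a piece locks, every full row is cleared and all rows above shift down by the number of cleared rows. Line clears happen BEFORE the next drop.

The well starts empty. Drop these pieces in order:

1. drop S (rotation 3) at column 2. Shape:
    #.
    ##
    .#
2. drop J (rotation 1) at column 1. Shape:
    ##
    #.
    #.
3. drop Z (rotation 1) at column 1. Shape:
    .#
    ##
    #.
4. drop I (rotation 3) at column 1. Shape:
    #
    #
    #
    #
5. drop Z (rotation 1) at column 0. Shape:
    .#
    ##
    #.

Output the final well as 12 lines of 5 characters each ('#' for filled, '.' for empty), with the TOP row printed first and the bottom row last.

Drop 1: S rot3 at col 2 lands with bottom-row=0; cleared 0 line(s) (total 0); column heights now [0 0 3 2 0], max=3
Drop 2: J rot1 at col 1 lands with bottom-row=1; cleared 0 line(s) (total 0); column heights now [0 4 4 2 0], max=4
Drop 3: Z rot1 at col 1 lands with bottom-row=4; cleared 0 line(s) (total 0); column heights now [0 6 7 2 0], max=7
Drop 4: I rot3 at col 1 lands with bottom-row=6; cleared 0 line(s) (total 0); column heights now [0 10 7 2 0], max=10
Drop 5: Z rot1 at col 0 lands with bottom-row=9; cleared 0 line(s) (total 0); column heights now [11 12 7 2 0], max=12

Answer: .#...
##...
##...
.#...
.#...
.##..
.##..
.#...
.##..
.##..
.###.
...#.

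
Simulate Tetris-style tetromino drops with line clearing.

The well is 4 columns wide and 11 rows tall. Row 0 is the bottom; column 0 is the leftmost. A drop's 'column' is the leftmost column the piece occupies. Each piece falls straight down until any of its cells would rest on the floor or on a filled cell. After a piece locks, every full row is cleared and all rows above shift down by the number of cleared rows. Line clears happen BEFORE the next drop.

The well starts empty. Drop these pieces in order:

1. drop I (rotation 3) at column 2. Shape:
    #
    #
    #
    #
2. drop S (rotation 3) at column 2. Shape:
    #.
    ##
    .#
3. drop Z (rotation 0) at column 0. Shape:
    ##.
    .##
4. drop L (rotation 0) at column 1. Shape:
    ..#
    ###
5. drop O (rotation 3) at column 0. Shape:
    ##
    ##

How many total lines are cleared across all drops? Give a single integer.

Drop 1: I rot3 at col 2 lands with bottom-row=0; cleared 0 line(s) (total 0); column heights now [0 0 4 0], max=4
Drop 2: S rot3 at col 2 lands with bottom-row=3; cleared 0 line(s) (total 0); column heights now [0 0 6 5], max=6
Drop 3: Z rot0 at col 0 lands with bottom-row=6; cleared 0 line(s) (total 0); column heights now [8 8 7 5], max=8
Drop 4: L rot0 at col 1 lands with bottom-row=8; cleared 0 line(s) (total 0); column heights now [8 9 9 10], max=10
Drop 5: O rot3 at col 0 lands with bottom-row=9; cleared 0 line(s) (total 0); column heights now [11 11 9 10], max=11

Answer: 0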